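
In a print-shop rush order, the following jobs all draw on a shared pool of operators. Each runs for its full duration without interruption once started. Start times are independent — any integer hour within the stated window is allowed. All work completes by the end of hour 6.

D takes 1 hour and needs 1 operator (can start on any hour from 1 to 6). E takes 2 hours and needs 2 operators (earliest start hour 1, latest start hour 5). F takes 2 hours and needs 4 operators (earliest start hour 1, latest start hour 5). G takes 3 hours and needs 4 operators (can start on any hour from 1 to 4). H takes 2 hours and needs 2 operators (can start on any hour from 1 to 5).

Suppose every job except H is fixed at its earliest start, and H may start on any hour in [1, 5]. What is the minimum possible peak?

H@1: h1:13  h2:12  h3:4  h4:0  h5:0  h6:0 → peak 13
H@2: h1:11  h2:12  h3:6  h4:0  h5:0  h6:0 → peak 12
H@3: h1:11  h2:10  h3:6  h4:2  h5:0  h6:0 → peak 11
H@4: h1:11  h2:10  h3:4  h4:2  h5:2  h6:0 → peak 11
H@5: h1:11  h2:10  h3:4  h4:0  h5:2  h6:2 → peak 11
Best is H@3, peak 11.

11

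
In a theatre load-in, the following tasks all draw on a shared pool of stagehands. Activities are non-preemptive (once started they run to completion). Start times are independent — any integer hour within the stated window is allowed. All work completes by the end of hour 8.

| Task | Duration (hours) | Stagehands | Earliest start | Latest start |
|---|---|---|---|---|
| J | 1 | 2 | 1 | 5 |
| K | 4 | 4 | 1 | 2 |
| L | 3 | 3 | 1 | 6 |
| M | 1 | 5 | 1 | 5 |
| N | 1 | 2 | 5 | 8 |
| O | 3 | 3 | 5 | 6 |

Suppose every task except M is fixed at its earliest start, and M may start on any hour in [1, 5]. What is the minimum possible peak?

M@1: h1:14  h2:7  h3:7  h4:4  h5:5  h6:3  h7:3  h8:0 → peak 14
M@2: h1:9  h2:12  h3:7  h4:4  h5:5  h6:3  h7:3  h8:0 → peak 12
M@3: h1:9  h2:7  h3:12  h4:4  h5:5  h6:3  h7:3  h8:0 → peak 12
M@4: h1:9  h2:7  h3:7  h4:9  h5:5  h6:3  h7:3  h8:0 → peak 9
M@5: h1:9  h2:7  h3:7  h4:4  h5:10  h6:3  h7:3  h8:0 → peak 10
Best is M@4, peak 9.

9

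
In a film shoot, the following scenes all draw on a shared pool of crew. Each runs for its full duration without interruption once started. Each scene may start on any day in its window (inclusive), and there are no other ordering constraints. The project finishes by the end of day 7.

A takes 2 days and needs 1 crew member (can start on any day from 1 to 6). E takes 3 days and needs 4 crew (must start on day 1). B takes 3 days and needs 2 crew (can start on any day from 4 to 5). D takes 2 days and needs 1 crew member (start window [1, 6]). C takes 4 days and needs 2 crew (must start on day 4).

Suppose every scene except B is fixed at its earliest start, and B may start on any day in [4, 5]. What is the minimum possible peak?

B@4: d1:6  d2:6  d3:4  d4:4  d5:4  d6:4  d7:2 → peak 6
B@5: d1:6  d2:6  d3:4  d4:2  d5:4  d6:4  d7:4 → peak 6
Best is B@4, peak 6.

6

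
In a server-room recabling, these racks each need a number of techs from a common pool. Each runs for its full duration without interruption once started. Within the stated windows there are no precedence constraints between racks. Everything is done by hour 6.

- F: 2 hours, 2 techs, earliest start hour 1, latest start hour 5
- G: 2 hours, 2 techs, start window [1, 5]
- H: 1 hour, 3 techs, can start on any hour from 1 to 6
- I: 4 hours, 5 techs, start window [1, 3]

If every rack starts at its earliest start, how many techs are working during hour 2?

9

At early start, hour 2 has: F, G, I.
Demand: 2 + 2 + 5 = 9.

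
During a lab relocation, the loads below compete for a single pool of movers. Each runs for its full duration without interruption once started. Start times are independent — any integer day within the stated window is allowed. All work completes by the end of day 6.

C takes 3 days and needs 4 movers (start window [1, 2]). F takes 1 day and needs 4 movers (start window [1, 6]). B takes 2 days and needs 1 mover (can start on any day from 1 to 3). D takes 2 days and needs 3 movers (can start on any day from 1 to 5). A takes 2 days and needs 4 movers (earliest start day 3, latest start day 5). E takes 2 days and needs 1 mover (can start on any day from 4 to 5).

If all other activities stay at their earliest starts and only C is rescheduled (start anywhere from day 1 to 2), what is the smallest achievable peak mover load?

C@1: d1:12  d2:8  d3:8  d4:5  d5:1  d6:0 → peak 12
C@2: d1:8  d2:8  d3:8  d4:9  d5:1  d6:0 → peak 9
Best is C@2, peak 9.

9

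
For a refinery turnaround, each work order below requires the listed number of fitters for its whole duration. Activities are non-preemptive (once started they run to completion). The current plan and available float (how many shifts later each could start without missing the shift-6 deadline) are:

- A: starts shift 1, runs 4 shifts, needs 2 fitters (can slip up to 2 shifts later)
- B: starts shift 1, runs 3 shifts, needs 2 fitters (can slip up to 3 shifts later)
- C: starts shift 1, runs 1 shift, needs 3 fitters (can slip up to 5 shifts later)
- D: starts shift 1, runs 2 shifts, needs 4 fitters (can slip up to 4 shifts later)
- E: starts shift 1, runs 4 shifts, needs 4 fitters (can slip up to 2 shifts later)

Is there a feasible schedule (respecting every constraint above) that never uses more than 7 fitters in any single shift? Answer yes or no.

no

The minimum achievable peak is 8; 7 < 8, so no feasible schedule stays within the cap.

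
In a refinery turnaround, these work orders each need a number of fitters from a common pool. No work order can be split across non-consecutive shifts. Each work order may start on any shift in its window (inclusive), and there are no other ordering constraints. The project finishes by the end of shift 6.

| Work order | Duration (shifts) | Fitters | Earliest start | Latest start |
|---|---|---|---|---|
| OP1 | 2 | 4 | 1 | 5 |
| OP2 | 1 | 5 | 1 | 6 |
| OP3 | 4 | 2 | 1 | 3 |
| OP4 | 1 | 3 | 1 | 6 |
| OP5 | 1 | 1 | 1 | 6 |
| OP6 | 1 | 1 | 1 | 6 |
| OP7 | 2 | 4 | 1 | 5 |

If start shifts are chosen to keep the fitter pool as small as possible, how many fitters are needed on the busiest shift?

Early-start (OP1@1, OP2@1, OP3@1, OP4@1, OP5@1, OP6@1, OP7@1) gives peak 20: s1:20  s2:10  s3:2  s4:2  s5:0  s6:0.
Shift OP2→5, OP4→6, OP5→5, OP6→6, OP7→3.
Schedule OP1@1, OP2@5, OP3@1, OP4@6, OP5@5, OP6@6, OP7@3: s1:6  s2:6  s3:6  s4:6  s5:6  s6:4 — peak 6.
Total fitter-shifts = 34 over 6 shifts ⇒ peak ≥ ⌈34/6⌉ = 6, so 6 is optimal.

6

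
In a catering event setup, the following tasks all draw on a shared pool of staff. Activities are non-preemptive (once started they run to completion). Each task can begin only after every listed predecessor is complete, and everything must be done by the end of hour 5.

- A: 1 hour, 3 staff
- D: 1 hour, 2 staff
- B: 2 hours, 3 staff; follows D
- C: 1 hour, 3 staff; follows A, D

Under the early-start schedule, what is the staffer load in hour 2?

At early start, hour 2 has: B, C.
Demand: 3 + 3 = 6.

6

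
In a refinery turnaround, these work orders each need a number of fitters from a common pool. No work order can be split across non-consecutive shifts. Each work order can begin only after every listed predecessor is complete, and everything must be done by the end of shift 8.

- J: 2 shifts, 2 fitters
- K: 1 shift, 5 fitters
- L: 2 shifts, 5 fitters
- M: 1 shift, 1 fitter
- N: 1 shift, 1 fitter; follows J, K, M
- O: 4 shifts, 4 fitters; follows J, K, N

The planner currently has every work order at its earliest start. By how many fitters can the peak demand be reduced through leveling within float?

6

Early-start peak: s1:13  s2:7  s3:1  s4:4  s5:4  s6:4  s7:4  s8:0 ⇒ 13.
Leveled (J@1, K@1, L@2, M@3, N@4, O@5): s1:7  s2:7  s3:6  s4:1  s5:4  s6:4  s7:4  s8:4 ⇒ 7.
Reduction 13 − 7 = 6.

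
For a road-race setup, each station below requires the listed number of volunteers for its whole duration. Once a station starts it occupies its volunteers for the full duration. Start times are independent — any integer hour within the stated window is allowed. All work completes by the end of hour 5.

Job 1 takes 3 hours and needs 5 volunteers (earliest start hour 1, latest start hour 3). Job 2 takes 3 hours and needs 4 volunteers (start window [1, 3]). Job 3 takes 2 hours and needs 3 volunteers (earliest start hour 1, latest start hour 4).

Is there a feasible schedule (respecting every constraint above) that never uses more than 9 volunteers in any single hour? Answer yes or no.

yes

Schedule Job 1@1, Job 2@1, Job 3@4: h1:9  h2:9  h3:9  h4:3  h5:3 — peak 9 ≤ 9.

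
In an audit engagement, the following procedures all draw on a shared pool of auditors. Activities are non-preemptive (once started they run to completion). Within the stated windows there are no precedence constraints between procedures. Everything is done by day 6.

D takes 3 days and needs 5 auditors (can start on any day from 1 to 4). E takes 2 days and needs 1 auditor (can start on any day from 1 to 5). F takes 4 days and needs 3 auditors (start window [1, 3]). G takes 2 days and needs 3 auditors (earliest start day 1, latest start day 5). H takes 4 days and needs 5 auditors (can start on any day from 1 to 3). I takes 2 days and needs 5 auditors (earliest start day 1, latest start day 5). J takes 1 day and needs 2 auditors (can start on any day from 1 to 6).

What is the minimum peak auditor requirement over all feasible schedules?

13

Early-start (D@1, E@1, F@1, G@1, H@1, I@1, J@1) gives peak 24: d1:24  d2:22  d3:13  d4:8  d5:0  d6:0.
Shift H→3, I→4, J→5.
Schedule D@1, E@1, F@1, G@1, H@3, I@4, J@5: d1:12  d2:12  d3:13  d4:13  d5:12  d6:5 — peak 13.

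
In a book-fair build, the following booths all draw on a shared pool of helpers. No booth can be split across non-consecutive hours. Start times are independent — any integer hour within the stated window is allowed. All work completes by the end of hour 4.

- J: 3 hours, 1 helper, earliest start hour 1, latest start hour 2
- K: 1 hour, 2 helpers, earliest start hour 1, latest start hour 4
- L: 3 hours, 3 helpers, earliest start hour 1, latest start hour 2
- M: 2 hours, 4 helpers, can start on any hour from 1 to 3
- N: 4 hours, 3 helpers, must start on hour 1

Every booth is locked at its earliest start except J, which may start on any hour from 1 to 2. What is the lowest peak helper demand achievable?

12

J@1: h1:13  h2:11  h3:7  h4:3 → peak 13
J@2: h1:12  h2:11  h3:7  h4:4 → peak 12
Best is J@2, peak 12.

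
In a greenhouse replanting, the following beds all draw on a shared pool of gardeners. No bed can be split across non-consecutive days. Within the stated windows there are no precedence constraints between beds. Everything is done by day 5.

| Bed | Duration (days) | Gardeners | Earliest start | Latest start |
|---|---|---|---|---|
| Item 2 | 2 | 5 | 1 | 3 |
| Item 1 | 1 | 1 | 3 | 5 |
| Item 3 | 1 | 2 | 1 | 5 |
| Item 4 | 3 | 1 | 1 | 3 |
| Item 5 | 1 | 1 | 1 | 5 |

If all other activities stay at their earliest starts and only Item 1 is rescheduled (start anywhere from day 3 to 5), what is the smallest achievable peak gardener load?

9

Item 1@3: d1:9  d2:6  d3:2  d4:0  d5:0 → peak 9
Item 1@4: d1:9  d2:6  d3:1  d4:1  d5:0 → peak 9
Item 1@5: d1:9  d2:6  d3:1  d4:0  d5:1 → peak 9
Best is Item 1@3, peak 9.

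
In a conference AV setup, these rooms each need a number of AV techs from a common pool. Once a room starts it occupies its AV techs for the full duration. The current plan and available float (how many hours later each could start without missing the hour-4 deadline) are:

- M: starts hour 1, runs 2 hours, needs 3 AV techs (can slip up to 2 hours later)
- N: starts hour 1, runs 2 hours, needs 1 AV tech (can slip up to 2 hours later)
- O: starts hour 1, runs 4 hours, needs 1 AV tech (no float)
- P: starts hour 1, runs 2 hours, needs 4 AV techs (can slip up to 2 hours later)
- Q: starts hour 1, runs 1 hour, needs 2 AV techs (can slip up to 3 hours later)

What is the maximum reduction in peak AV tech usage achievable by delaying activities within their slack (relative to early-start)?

Early-start peak: h1:11  h2:9  h3:1  h4:1 ⇒ 11.
Leveled (M@1, N@2, O@1, P@3, Q@1): h1:6  h2:5  h3:6  h4:5 ⇒ 6.
Reduction 11 − 6 = 5.

5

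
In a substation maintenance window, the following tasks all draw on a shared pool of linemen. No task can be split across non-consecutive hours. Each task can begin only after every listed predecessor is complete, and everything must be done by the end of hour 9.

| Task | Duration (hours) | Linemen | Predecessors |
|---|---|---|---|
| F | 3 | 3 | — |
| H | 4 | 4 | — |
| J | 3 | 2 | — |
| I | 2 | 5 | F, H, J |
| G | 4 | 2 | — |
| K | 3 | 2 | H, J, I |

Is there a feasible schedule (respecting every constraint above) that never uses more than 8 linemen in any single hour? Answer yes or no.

The minimum achievable peak is 9; 8 < 9, so no feasible schedule stays within the cap.

no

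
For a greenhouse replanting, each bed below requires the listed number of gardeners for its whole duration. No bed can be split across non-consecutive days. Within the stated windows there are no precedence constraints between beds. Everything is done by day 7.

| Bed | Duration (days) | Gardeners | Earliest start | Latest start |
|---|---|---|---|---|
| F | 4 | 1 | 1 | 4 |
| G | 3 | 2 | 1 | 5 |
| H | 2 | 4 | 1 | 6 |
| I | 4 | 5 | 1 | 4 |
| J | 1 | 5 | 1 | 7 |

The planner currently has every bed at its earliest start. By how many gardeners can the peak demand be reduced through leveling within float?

Early-start peak: d1:17  d2:12  d3:8  d4:6  d5:0  d6:0  d7:0 ⇒ 17.
Leveled (F@1, G@5, H@1, I@3, J@7): d1:5  d2:5  d3:6  d4:6  d5:7  d6:7  d7:7 ⇒ 7.
Reduction 17 − 7 = 10.

10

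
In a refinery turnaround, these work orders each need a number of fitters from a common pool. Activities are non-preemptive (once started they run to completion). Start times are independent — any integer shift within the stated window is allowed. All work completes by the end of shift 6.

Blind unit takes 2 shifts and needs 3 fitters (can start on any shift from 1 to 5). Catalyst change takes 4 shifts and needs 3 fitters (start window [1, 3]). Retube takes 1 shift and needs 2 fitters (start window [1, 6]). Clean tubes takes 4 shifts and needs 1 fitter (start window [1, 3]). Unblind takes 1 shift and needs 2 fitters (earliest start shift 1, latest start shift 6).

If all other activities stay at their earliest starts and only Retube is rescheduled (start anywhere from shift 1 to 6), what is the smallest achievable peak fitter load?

9

Retube@1: s1:11  s2:7  s3:4  s4:4  s5:0  s6:0 → peak 11
Retube@2: s1:9  s2:9  s3:4  s4:4  s5:0  s6:0 → peak 9
Retube@3: s1:9  s2:7  s3:6  s4:4  s5:0  s6:0 → peak 9
Retube@4: s1:9  s2:7  s3:4  s4:6  s5:0  s6:0 → peak 9
Retube@5: s1:9  s2:7  s3:4  s4:4  s5:2  s6:0 → peak 9
Retube@6: s1:9  s2:7  s3:4  s4:4  s5:0  s6:2 → peak 9
Best is Retube@2, peak 9.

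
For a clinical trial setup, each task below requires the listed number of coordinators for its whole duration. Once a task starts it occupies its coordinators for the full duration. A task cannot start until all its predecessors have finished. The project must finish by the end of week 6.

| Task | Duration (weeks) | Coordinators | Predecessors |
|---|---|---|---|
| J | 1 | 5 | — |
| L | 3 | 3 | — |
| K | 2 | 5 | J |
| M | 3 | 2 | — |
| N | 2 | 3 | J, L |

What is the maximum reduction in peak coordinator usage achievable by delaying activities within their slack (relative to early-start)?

Early-start peak: w1:10  w2:10  w3:10  w4:3  w5:3  w6:0 ⇒ 10.
Leveled (J@1, L@1, K@2, M@4, N@4): w1:8  w2:8  w3:8  w4:5  w5:5  w6:2 ⇒ 8.
Reduction 10 − 8 = 2.

2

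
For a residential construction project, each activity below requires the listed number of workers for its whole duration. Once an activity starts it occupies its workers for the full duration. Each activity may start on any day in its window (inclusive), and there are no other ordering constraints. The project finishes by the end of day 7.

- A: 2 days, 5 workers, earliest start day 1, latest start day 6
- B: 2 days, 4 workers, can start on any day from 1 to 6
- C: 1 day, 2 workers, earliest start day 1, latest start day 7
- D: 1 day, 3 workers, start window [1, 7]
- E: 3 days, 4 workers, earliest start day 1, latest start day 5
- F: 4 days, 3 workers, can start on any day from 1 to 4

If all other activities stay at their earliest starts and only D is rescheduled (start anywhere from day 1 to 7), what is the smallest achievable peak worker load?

18

D@1: d1:21  d2:16  d3:7  d4:3  d5:0  d6:0  d7:0 → peak 21
D@2: d1:18  d2:19  d3:7  d4:3  d5:0  d6:0  d7:0 → peak 19
D@3: d1:18  d2:16  d3:10  d4:3  d5:0  d6:0  d7:0 → peak 18
D@4: d1:18  d2:16  d3:7  d4:6  d5:0  d6:0  d7:0 → peak 18
D@5: d1:18  d2:16  d3:7  d4:3  d5:3  d6:0  d7:0 → peak 18
D@6: d1:18  d2:16  d3:7  d4:3  d5:0  d6:3  d7:0 → peak 18
D@7: d1:18  d2:16  d3:7  d4:3  d5:0  d6:0  d7:3 → peak 18
Best is D@3, peak 18.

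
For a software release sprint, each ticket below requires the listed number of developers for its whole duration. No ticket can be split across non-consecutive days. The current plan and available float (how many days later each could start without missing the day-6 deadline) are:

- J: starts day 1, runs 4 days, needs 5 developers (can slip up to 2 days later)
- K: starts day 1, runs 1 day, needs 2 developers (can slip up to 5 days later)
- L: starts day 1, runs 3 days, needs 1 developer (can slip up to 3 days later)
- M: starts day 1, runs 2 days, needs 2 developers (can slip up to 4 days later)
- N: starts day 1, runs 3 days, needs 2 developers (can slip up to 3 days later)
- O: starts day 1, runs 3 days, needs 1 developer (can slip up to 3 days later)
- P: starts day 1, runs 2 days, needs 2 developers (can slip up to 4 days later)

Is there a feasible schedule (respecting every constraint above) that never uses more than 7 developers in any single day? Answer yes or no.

The minimum achievable peak is 8; 7 < 8, so no feasible schedule stays within the cap.

no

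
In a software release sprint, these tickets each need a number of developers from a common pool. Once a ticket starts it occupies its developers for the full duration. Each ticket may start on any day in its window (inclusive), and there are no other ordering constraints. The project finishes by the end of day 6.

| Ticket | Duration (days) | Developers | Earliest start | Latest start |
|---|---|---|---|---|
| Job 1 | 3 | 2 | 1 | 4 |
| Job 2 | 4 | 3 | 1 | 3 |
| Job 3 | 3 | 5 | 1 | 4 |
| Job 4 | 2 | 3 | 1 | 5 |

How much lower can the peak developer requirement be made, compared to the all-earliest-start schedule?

Early-start peak: d1:13  d2:13  d3:10  d4:3  d5:0  d6:0 ⇒ 13.
Leveled (Job 1@1, Job 2@1, Job 3@4, Job 4@1): d1:8  d2:8  d3:5  d4:8  d5:5  d6:5 ⇒ 8.
Reduction 13 − 8 = 5.

5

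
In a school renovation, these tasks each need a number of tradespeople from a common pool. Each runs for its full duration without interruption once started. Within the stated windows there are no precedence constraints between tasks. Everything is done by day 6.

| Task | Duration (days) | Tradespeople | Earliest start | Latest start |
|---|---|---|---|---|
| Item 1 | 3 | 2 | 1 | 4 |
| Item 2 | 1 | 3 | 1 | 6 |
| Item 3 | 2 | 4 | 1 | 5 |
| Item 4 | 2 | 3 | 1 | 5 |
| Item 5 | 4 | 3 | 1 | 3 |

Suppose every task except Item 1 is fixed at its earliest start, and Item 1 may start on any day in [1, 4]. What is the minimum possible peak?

13

Item 1@1: d1:15  d2:12  d3:5  d4:3  d5:0  d6:0 → peak 15
Item 1@2: d1:13  d2:12  d3:5  d4:5  d5:0  d6:0 → peak 13
Item 1@3: d1:13  d2:10  d3:5  d4:5  d5:2  d6:0 → peak 13
Item 1@4: d1:13  d2:10  d3:3  d4:5  d5:2  d6:2 → peak 13
Best is Item 1@2, peak 13.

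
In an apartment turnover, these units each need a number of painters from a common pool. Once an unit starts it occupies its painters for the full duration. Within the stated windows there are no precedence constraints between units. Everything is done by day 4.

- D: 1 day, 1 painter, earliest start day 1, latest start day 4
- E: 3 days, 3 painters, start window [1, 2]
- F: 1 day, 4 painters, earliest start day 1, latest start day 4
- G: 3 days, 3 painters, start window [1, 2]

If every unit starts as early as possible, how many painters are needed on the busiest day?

11

Early-start schedule: D@1, E@1, F@1, G@1.
Load per day: day 1: 11, day 2: 6, day 3: 6, day 4: 0.
Peak is 11.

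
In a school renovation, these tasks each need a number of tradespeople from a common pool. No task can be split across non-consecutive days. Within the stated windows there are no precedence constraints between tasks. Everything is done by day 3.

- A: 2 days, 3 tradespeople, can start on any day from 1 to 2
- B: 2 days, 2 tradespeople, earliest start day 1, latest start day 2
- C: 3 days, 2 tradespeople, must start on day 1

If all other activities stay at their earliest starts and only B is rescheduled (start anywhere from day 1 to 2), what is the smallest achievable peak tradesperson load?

7

B@1: d1:7  d2:7  d3:2 → peak 7
B@2: d1:5  d2:7  d3:4 → peak 7
Best is B@1, peak 7.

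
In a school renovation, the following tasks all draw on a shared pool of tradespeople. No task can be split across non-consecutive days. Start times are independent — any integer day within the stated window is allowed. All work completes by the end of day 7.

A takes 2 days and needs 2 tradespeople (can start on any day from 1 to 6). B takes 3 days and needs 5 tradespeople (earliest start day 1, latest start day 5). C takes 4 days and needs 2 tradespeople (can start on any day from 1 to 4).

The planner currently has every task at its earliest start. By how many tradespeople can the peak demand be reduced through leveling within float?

Early-start peak: d1:9  d2:9  d3:7  d4:2  d5:0  d6:0  d7:0 ⇒ 9.
Leveled (A@1, B@5, C@1): d1:4  d2:4  d3:2  d4:2  d5:5  d6:5  d7:5 ⇒ 5.
Reduction 9 − 5 = 4.

4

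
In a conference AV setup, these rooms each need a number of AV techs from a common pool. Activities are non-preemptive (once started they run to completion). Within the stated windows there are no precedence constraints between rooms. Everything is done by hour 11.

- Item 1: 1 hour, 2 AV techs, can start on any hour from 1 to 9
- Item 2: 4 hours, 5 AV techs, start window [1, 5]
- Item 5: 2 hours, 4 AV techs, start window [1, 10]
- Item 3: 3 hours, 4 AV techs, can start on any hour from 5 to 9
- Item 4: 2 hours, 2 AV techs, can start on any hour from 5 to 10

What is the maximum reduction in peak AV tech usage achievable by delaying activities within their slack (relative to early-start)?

6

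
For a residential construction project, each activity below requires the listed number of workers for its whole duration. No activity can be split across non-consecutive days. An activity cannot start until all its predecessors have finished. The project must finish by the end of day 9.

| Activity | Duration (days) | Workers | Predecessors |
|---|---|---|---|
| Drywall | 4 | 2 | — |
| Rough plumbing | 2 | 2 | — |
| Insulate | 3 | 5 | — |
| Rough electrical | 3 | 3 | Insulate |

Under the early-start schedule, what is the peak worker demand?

9

Early-start schedule: Drywall@1, Rough plumbing@1, Insulate@1, Rough electrical@4.
Load per day: day 1: 9, day 2: 9, day 3: 7, day 4: 5, day 5: 3, day 6: 3, day 7: 0, day 8: 0, day 9: 0.
Peak is 9.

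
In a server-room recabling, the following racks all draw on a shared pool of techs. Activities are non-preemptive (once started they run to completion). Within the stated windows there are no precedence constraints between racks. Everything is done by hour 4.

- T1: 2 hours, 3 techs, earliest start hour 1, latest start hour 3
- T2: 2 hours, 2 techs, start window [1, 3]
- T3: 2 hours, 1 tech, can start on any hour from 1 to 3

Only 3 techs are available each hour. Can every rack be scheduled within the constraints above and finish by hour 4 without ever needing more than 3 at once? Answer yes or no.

yes

Schedule T1@1, T2@3, T3@3: h1:3  h2:3  h3:3  h4:3 — peak 3 ≤ 3.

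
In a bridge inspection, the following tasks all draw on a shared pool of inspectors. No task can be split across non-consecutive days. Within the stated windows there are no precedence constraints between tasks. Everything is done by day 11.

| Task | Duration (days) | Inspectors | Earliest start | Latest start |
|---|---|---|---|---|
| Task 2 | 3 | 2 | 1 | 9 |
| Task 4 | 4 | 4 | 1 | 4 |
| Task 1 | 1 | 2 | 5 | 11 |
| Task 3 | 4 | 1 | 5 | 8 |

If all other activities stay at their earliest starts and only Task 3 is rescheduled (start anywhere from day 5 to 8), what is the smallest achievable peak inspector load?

6

Task 3@5: d1:6  d2:6  d3:6  d4:4  d5:3  d6:1  d7:1  d8:1  d9:0  d10:0  d11:0 → peak 6
Task 3@6: d1:6  d2:6  d3:6  d4:4  d5:2  d6:1  d7:1  d8:1  d9:1  d10:0  d11:0 → peak 6
Task 3@7: d1:6  d2:6  d3:6  d4:4  d5:2  d6:0  d7:1  d8:1  d9:1  d10:1  d11:0 → peak 6
Task 3@8: d1:6  d2:6  d3:6  d4:4  d5:2  d6:0  d7:0  d8:1  d9:1  d10:1  d11:1 → peak 6
Best is Task 3@5, peak 6.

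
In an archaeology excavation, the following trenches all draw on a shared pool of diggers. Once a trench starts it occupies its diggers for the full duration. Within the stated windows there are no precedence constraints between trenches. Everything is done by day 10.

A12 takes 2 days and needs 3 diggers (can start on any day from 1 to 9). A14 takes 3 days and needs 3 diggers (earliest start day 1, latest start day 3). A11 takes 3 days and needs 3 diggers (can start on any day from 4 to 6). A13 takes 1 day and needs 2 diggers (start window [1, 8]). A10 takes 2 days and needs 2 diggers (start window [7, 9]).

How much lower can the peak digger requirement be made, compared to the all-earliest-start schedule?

4

Early-start peak: d1:8  d2:6  d3:3  d4:3  d5:3  d6:3  d7:2  d8:2  d9:0  d10:0 ⇒ 8.
Leveled (A12@9, A14@1, A11@4, A13@7, A10@7): d1:3  d2:3  d3:3  d4:3  d5:3  d6:3  d7:4  d8:2  d9:3  d10:3 ⇒ 4.
Reduction 8 − 4 = 4.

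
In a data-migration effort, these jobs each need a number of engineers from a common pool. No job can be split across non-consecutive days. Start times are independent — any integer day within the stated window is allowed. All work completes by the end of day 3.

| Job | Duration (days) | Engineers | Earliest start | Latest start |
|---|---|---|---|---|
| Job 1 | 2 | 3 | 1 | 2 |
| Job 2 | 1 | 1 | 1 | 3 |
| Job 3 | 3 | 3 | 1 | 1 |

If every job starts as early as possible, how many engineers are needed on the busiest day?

7

Early-start schedule: Job 1@1, Job 2@1, Job 3@1.
Load per day: day 1: 7, day 2: 6, day 3: 3.
Peak is 7.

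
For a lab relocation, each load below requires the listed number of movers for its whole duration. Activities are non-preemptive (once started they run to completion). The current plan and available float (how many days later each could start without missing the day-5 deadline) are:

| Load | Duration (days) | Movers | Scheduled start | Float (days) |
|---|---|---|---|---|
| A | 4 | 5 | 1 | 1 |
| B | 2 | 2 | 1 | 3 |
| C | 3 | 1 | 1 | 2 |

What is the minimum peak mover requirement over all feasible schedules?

7

Early-start (A@1, B@1, C@1) gives peak 8: d1:8  d2:8  d3:6  d4:5  d5:0.
Shift C→3.
Schedule A@1, B@1, C@3: d1:7  d2:7  d3:6  d4:6  d5:1 — peak 7.
No arrangement of the 24 feasible schedules does better.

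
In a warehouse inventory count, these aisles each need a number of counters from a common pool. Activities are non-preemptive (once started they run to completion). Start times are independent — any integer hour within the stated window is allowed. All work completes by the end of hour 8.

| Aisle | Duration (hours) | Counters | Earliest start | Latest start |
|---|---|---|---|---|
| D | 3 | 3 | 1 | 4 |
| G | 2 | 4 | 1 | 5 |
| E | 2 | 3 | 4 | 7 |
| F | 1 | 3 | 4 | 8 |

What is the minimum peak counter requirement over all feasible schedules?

Early-start (D@1, G@1, E@4, F@4) gives peak 7: h1:7  h2:7  h3:3  h4:6  h5:3  h6:0  h7:0  h8:0.
Shift G→4, E→6, F→8.
Schedule D@1, G@4, E@6, F@8: h1:3  h2:3  h3:3  h4:4  h5:4  h6:3  h7:3  h8:3 — peak 4.
Total counter-hours = 26 over 8 hours ⇒ peak ≥ ⌈26/8⌉ = 4, so 4 is optimal.

4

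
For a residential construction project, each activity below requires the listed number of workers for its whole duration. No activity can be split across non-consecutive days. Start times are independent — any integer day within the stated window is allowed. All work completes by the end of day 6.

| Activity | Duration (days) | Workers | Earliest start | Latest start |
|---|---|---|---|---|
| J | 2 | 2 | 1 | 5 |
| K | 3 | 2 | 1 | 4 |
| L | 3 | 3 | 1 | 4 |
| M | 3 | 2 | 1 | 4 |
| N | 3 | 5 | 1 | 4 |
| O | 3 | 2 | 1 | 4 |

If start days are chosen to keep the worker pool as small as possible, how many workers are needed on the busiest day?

Early-start (J@1, K@1, L@1, M@1, N@1, O@1) gives peak 16: d1:16  d2:16  d3:14  d4:0  d5:0  d6:0.
Shift L→4, N→4.
Schedule J@1, K@1, L@4, M@1, N@4, O@1: d1:8  d2:8  d3:6  d4:8  d5:8  d6:8 — peak 8.
Total worker-days = 46 over 6 days ⇒ peak ≥ ⌈46/6⌉ = 8, so 8 is optimal.

8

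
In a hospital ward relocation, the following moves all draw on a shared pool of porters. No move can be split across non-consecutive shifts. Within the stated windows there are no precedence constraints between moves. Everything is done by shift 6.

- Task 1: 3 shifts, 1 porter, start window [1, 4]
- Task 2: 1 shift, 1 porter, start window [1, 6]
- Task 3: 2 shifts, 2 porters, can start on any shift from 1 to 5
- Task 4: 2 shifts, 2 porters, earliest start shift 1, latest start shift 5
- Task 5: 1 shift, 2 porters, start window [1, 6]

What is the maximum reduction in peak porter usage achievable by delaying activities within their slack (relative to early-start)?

5

Early-start peak: s1:8  s2:5  s3:1  s4:0  s5:0  s6:0 ⇒ 8.
Leveled (Task 1@1, Task 2@1, Task 3@2, Task 4@4, Task 5@6): s1:2  s2:3  s3:3  s4:2  s5:2  s6:2 ⇒ 3.
Reduction 8 − 3 = 5.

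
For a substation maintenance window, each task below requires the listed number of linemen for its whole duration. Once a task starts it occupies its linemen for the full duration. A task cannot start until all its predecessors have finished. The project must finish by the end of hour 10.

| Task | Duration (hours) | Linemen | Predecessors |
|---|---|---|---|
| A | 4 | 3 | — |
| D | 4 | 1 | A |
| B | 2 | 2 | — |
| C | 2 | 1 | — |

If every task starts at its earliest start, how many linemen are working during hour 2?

6

At early start, hour 2 has: A, B, C.
Demand: 3 + 2 + 1 = 6.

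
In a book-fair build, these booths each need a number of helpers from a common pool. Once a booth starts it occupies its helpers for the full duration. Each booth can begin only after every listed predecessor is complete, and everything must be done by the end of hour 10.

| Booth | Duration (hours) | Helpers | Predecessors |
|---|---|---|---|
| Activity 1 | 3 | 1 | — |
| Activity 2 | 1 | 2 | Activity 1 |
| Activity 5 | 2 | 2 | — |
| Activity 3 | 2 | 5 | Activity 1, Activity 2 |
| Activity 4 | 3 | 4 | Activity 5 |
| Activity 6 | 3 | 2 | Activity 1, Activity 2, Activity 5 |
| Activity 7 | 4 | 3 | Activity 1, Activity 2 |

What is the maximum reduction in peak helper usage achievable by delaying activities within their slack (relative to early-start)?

Early-start peak: h1:3  h2:3  h3:5  h4:6  h5:14  h6:10  h7:5  h8:3  h9:0  h10:0 ⇒ 14.
Leveled (Activity 1@1, Activity 2@4, Activity 5@1, Activity 3@5, Activity 4@8, Activity 6@5, Activity 7@7): h1:3  h2:3  h3:1  h4:2  h5:7  h6:7  h7:5  h8:7  h9:7  h10:7 ⇒ 7.
Reduction 14 − 7 = 7.

7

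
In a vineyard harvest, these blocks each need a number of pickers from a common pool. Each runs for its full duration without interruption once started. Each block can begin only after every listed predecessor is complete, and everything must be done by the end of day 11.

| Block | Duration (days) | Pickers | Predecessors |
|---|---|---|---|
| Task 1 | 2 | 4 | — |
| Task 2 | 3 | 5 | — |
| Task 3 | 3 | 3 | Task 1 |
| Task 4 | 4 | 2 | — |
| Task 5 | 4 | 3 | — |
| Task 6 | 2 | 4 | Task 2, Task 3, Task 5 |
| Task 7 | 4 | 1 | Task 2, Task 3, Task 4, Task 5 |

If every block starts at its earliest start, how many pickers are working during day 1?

At early start, day 1 has: Task 1, Task 2, Task 4, Task 5.
Demand: 4 + 5 + 2 + 3 = 14.

14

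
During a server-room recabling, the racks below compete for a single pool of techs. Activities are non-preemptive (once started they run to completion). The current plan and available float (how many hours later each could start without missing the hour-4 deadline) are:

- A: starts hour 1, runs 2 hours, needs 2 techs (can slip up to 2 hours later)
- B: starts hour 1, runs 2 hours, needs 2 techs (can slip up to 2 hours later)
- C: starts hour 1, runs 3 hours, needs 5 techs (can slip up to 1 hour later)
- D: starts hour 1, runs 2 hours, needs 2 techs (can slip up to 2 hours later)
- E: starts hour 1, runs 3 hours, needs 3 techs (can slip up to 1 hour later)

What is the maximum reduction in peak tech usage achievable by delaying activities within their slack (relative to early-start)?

Early-start peak: h1:14  h2:14  h3:8  h4:0 ⇒ 14.
Leveled (A@1, B@1, C@1, D@3, E@1): h1:12  h2:12  h3:10  h4:2 ⇒ 12.
Reduction 14 − 12 = 2.

2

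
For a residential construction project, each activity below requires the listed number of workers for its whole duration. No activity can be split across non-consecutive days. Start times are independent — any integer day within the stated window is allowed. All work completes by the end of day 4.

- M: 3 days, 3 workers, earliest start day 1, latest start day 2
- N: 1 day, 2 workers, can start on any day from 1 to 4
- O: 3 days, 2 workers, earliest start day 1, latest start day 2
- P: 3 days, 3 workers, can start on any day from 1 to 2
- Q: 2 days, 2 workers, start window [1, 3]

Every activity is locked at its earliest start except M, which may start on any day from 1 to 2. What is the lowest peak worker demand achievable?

10

M@1: d1:12  d2:10  d3:8  d4:0 → peak 12
M@2: d1:9  d2:10  d3:8  d4:3 → peak 10
Best is M@2, peak 10.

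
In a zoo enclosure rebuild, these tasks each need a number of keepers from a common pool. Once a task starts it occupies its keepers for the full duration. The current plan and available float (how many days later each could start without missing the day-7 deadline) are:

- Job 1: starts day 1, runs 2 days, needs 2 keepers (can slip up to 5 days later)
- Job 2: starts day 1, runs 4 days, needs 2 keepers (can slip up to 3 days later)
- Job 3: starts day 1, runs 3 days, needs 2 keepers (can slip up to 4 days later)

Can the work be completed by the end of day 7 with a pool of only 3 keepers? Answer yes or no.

The minimum achievable peak is 4; 3 < 4, so no feasible schedule stays within the cap.

no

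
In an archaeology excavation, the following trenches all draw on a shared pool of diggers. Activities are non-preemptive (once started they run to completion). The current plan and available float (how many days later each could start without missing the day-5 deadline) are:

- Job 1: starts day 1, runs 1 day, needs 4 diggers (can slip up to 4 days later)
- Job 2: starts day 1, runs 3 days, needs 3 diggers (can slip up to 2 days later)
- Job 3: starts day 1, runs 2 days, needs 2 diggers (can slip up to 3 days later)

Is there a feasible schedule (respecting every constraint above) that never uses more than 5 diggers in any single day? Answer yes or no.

Schedule Job 1@1, Job 2@2, Job 3@2: d1:4  d2:5  d3:5  d4:3  d5:0 — peak 5 ≤ 5.

yes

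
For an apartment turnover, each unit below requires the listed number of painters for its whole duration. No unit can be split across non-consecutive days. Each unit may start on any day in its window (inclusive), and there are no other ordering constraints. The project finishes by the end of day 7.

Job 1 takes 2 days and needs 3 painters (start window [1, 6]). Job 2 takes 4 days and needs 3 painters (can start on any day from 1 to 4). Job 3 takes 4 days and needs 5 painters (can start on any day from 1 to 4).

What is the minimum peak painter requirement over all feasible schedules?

8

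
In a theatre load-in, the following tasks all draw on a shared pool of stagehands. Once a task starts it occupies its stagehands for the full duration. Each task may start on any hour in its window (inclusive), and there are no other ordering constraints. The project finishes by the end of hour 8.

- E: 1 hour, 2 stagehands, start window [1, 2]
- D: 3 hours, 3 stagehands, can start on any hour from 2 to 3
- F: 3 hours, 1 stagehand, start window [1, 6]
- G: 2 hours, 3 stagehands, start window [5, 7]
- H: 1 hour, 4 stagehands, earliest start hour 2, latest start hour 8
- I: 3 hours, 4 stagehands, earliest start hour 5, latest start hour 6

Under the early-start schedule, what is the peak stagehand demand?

Early-start schedule: E@1, D@2, F@1, G@5, H@2, I@5.
Load per hour: hour 1: 3, hour 2: 8, hour 3: 4, hour 4: 3, hour 5: 7, hour 6: 7, hour 7: 4, hour 8: 0.
Peak is 8.

8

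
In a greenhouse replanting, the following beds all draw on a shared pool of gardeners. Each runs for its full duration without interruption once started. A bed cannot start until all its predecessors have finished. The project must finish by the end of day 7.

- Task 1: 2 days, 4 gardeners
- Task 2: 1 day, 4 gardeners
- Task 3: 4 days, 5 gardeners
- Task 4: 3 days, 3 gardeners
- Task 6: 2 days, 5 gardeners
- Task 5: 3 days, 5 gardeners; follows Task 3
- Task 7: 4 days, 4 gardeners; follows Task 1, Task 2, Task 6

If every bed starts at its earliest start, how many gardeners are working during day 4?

9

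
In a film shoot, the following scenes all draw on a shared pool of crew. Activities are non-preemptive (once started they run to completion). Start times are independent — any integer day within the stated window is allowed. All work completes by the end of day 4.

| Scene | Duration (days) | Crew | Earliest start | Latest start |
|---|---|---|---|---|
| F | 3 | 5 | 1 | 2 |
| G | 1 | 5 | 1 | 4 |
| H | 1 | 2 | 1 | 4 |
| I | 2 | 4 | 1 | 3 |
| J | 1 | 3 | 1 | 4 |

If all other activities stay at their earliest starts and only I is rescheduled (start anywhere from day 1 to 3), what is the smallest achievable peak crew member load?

15

I@1: d1:19  d2:9  d3:5  d4:0 → peak 19
I@2: d1:15  d2:9  d3:9  d4:0 → peak 15
I@3: d1:15  d2:5  d3:9  d4:4 → peak 15
Best is I@2, peak 15.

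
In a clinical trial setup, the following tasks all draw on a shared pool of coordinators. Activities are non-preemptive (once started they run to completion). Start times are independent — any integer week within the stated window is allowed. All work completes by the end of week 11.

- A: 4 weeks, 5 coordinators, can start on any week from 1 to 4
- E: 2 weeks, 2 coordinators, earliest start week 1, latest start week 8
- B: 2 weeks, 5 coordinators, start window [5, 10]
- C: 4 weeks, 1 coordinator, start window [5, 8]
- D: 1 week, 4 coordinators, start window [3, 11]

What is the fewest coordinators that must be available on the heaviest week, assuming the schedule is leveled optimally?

5

Early-start (A@1, E@1, B@5, C@5, D@3) gives peak 9: w1:7  w2:7  w3:9  w4:5  w5:6  w6:6  w7:1  w8:1  w9:0  w10:0  w11:0.
Shift E→5, B→9, D→7.
Schedule A@1, E@5, B@9, C@5, D@7: w1:5  w2:5  w3:5  w4:5  w5:3  w6:3  w7:5  w8:1  w9:5  w10:5  w11:0 — peak 5.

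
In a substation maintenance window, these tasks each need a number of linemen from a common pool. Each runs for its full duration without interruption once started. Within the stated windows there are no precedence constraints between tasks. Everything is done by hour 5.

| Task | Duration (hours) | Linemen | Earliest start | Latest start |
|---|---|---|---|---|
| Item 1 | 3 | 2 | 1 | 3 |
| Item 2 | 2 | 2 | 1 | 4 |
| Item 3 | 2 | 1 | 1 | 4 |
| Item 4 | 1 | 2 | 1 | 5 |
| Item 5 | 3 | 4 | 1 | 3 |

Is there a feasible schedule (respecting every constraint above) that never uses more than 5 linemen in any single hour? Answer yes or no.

Total lineman-hours = 26; over 5 hours the average is 26/5 > 5, so some hour must exceed 5.

no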